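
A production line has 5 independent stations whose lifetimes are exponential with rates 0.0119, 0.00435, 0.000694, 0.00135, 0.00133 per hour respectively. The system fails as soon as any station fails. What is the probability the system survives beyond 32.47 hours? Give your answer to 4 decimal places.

The time to first failure is exponential with rate Σλ = 0.0119 + 0.00435 + 0.000694 + 0.00135 + 0.00133 = 0.019624.
P(min > 32.47) = e^(−0.019624·32.47) = e^(−0.63719) ≈ 0.5288.

0.5288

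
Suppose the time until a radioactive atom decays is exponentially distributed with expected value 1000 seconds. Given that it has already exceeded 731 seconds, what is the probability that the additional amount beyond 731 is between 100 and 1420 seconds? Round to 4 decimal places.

The rate is λ = 1/1000 = 0.001 per second.
Memoryless: the residual past 731 is again Exp(λ).
P(100 < residual < 1420) = e^(−λ·100) − e^(−λ·1420) = 0.90484 − 0.24171 ≈ 0.6631.

0.6631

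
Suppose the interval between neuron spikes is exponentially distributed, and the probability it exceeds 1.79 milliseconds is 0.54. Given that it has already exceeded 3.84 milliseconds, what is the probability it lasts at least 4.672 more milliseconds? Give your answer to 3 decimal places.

0.200

From e^(−λ·1.79) = 0.54, λ = −ln(0.54)/1.79 = 0.344238.
Memoryless: P(X > 3.84+4.672 | X > 3.84) = P(X > 4.672) = e^(−0.344238·4.672) ≈ 0.200.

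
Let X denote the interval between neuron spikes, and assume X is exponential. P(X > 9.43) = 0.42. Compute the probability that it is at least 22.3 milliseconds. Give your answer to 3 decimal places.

0.129

e^(−λ·9.43) = 0.42 ⇒ λ = −ln(0.42)/9.43 = 0.0919937.
P(X > 22.3) = e^(−0.0919937·22.3) = e^(−2.0515) ≈ 0.129.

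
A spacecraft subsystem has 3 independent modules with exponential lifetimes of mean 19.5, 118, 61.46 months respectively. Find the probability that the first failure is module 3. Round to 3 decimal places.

0.214

Rates: λ_i = 1/mean_i → 0.0512821, 0.00847458, 0.0162707; Σλ = 0.0760274.
P(module 3 first) = λ_3/Σλ = 0.0162707/0.0760274 ≈ 0.214.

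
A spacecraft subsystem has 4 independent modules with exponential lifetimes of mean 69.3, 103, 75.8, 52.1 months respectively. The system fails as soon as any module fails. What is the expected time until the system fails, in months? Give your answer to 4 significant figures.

The first failure time is exponential with rate Σλ_i = 1/69.3 + 1/103 + 1/75.8 + 1/52.1 = 0.0565252 per month.
E[min] = 1/Σλ = 1/0.0565252 = 17.6912 months.

17.69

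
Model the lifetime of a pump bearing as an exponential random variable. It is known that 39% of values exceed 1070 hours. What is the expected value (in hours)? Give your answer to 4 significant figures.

1136

e^(−λ·1070) = 0.39 ⇒ λ = −ln(0.39)/1070 = 0.000880008.
Mean = 1/λ = 1136.35 hours.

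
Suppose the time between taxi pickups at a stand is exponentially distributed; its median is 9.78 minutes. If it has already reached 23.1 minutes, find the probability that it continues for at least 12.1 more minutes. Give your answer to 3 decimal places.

0.424

For an exponential, median = ln(2)/λ, so λ = ln 2 / 9.78 = 0.0708739 per minute.
The exponential is memoryless, so the remaining time is again Exp(λ): the condition X > 23.1 is irrelevant.
P(X > 12.1) = e^(−0.85757) ≈ 0.424.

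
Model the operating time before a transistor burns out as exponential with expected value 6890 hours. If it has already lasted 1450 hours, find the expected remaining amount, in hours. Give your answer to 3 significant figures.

The rate is λ = 1/6890 = 0.000145138 per hour.
By memorylessness, the remaining amount past any threshold is again Exp(λ) with mean 1/λ = 6890 hours.

6890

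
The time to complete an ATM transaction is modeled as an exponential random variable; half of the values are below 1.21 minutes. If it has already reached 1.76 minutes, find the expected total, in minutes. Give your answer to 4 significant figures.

For an exponential, median = ln(2)/λ, so λ = ln 2 / 1.21 = 0.572849 per minute.
By memorylessness, E[X | X > 1.76] = 1.76 + 1/λ = 1.76 + 1.74566 = 3.50566 minutes.

3.506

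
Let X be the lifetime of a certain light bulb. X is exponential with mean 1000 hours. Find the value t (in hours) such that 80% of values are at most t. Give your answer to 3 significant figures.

The rate is λ = 1/1000 = 0.001 per hour.
Set 1 − e^(−λt) = 0.8, so t = −ln(0.2)/λ = 1.6094/0.001 ≈ 1609.44 hours.

1610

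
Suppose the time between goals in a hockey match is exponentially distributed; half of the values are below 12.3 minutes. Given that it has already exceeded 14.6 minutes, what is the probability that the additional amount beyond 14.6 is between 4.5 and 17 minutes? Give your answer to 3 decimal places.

For an exponential, median = ln(2)/λ, so λ = ln 2 / 12.3 = 0.0563534 per minute.
Memoryless: the residual past 14.6 is again Exp(λ).
P(4.5 < residual < 17) = e^(−λ·4.5) − e^(−λ·17) = 0.77601 − 0.38366 ≈ 0.392.

0.392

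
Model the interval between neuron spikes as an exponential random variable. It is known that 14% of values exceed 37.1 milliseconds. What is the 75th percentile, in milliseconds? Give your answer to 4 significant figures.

e^(−λ·37.1) = 0.14 ⇒ λ = −ln(0.14)/37.1 = 0.052995.
75th percentile: 1 − e^(−λt) = 0.75, t = −ln(0.25)/λ = 26.159 milliseconds.

26.16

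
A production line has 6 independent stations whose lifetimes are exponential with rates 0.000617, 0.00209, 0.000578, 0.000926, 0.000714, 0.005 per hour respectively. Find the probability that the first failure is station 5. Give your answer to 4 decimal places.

0.0719

The time to first failure is exponential with rate Σλ = 0.000617 + 0.00209 + 0.000578 + 0.000926 + 0.000714 + 0.005 = 0.009925.
P(station 5 first) = λ_5/Σλ = 0.000714/0.009925 ≈ 0.0719.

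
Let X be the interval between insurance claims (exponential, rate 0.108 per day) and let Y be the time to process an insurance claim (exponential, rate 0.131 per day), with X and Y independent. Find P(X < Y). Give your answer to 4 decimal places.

0.4519

λ_1 = 0.108, λ_2 = 0.131.
For independent exponentials, P(X < Y) = λ_1/(λ_1+λ_2) = 0.108/0.239 ≈ 0.4519.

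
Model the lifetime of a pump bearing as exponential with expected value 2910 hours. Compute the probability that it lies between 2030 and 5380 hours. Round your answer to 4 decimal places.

0.3404

The rate is λ = 1/2910 = 0.000343643 per hour.
P(2030 < X < 5380) = e^(−λ·2030) − e^(−λ·5380) = 0.49778 − 0.15743 ≈ 0.3404.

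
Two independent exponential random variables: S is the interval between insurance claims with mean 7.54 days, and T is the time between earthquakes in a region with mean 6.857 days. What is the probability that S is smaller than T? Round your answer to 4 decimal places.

λ_1 = 1/7.54 = 0.132626, λ_2 = 1/6.857 = 0.145836.
For independent exponentials, P(S < T) = λ_1/(λ_1+λ_2) = 0.132626/0.278462 ≈ 0.4763.

0.4763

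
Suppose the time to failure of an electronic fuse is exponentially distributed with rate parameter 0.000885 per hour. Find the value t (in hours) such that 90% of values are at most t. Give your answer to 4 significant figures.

2602

Set 1 − e^(−λt) = 0.9, so t = −ln(0.1)/λ = 2.3026/0.000885 ≈ 2601.79 hours.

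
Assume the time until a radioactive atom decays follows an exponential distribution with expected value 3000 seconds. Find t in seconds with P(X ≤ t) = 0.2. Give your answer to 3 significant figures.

669

The rate is λ = 1/3000 = 0.000333333 per second.
Set 1 − e^(−λt) = 0.2, so t = −ln(0.8)/λ = 0.22314/0.000333333 ≈ 669.431 seconds.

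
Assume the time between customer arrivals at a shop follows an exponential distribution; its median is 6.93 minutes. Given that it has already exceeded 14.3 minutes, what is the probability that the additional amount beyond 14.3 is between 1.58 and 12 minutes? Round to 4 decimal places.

For an exponential, median = ln(2)/λ, so λ = ln 2 / 6.93 = 0.100021 per minute.
Memoryless: the residual past 14.3 is again Exp(λ).
P(1.58 < residual < 12) = e^(−λ·1.58) − e^(−λ·12) = 0.85382 − 0.30112 ≈ 0.5527.

0.5527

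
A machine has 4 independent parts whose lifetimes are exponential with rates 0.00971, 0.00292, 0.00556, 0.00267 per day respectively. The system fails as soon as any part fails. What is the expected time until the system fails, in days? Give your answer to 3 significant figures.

47.9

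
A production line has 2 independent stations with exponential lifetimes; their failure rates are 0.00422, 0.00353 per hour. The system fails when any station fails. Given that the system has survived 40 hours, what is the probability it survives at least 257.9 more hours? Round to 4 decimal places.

Time to first failure ~ Exp(Σλ) with Σλ = 0.00775.
By memorylessness, P(T > 40+257.9 | T > 40) = P(T > 257.9) = e^(−0.00775·257.9) ≈ 0.1355.

0.1355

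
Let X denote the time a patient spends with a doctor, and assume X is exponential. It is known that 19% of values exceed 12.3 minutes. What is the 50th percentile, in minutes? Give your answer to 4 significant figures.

5.134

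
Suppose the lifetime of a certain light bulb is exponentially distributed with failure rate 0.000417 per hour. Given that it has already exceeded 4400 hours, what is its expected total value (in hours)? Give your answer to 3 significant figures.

6800

By memorylessness, E[X | X > 4400] = 4400 + 1/λ = 4400 + 2398.08 = 6798.08 hours.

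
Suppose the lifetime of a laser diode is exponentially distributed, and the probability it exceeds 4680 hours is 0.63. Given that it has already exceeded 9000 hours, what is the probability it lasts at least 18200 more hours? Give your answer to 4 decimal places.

0.1658

From e^(−λ·4680) = 0.63, λ = −ln(0.63)/4680 = 0.0000987255.
Memoryless: P(X > 9000+18200 | X > 9000) = P(X > 18200) = e^(−0.0000987255·18200) ≈ 0.1658.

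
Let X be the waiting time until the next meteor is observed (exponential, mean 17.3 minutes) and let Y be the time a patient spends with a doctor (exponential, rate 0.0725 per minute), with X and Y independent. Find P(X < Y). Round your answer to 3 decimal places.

0.444

λ_1 = 1/17.3 = 0.0578035, λ_2 = 0.0725.
For independent exponentials, P(X < Y) = λ_1/(λ_1+λ_2) = 0.0578035/0.130303 ≈ 0.444.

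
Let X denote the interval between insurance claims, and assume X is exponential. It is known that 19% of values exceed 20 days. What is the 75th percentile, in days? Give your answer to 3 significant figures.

16.7

e^(−λ·20) = 0.19 ⇒ λ = −ln(0.19)/20 = 0.0830366.
75th percentile: 1 − e^(−λt) = 0.75, t = −ln(0.25)/λ = 16.695 days.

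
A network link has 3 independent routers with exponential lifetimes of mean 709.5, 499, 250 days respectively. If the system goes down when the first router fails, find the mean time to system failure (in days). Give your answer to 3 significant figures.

135

The first failure time is exponential with rate Σλ_i = 1/709.5 + 1/499 + 1/250 = 0.00741345 per day.
E[min] = 1/Σλ = 1/0.00741345 = 134.89 days.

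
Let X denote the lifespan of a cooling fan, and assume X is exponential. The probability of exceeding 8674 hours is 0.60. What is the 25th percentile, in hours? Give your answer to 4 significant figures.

e^(−λ·8674) = 0.60 ⇒ λ = −ln(0.60)/8674 = 0.0000588916.
25th percentile: 1 − e^(−λt) = 0.25, t = −ln(0.75)/λ = 4884.94 hours.

4885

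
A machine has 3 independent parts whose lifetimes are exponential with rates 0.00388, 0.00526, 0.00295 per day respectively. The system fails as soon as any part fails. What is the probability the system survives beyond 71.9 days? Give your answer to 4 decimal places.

The time to first failure is exponential with rate Σλ = 0.00388 + 0.00526 + 0.00295 = 0.01209.
P(min > 71.9) = e^(−0.01209·71.9) = e^(−0.86927) ≈ 0.4193.

0.4193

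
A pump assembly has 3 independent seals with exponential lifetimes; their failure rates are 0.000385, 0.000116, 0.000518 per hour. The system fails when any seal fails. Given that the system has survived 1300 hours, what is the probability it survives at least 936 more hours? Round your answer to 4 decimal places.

0.3853

Time to first failure ~ Exp(Σλ) with Σλ = 0.001019.
By memorylessness, P(T > 1300+936 | T > 1300) = P(T > 936) = e^(−0.001019·936) ≈ 0.3853.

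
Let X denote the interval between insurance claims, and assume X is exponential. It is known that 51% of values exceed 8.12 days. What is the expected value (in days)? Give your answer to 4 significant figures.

e^(−λ·8.12) = 0.51 ⇒ λ = −ln(0.51)/8.12 = 0.0829242.
Mean = 1/λ = 12.0592 days.

12.06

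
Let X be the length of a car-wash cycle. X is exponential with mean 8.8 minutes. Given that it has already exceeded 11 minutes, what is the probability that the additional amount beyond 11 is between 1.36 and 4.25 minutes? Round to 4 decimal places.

0.2398

The rate is λ = 1/8.8 = 0.113636 per minute.
Memoryless: the residual past 11 is again Exp(λ).
P(1.36 < residual < 4.25) = e^(−λ·1.36) − e^(−λ·4.25) = 0.85680 − 0.61696 ≈ 0.2398.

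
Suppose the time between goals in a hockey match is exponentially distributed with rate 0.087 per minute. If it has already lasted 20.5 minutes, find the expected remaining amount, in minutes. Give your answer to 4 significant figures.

11.49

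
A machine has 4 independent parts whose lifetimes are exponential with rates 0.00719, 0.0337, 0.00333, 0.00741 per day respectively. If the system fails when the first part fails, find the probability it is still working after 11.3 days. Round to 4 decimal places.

The time to first failure is exponential with rate Σλ = 0.00719 + 0.0337 + 0.00333 + 0.00741 = 0.05163.
P(min > 11.3) = e^(−0.05163·11.3) = e^(−0.58342) ≈ 0.5580.

0.5580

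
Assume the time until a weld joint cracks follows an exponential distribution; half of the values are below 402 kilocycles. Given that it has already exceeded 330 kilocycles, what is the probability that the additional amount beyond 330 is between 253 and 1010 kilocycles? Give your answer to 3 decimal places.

0.471

For an exponential, median = ln(2)/λ, so λ = ln 2 / 402 = 0.00172425 per kilocycle.
Memoryless: the residual past 330 is again Exp(λ).
P(253 < residual < 1010) = e^(−λ·253) − e^(−λ·1010) = 0.64647 − 0.17526 ≈ 0.471.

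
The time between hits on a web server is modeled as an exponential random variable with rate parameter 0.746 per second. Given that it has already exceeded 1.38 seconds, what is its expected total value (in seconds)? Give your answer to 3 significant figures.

By memorylessness, E[X | X > 1.38] = 1.38 + 1/λ = 1.38 + 1.34048 = 2.72048 seconds.

2.72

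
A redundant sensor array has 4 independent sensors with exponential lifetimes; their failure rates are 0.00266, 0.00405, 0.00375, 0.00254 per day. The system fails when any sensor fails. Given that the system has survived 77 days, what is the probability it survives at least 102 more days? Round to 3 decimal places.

Time to first failure ~ Exp(Σλ) with Σλ = 0.013.
By memorylessness, P(T > 77+102 | T > 77) = P(T > 102) = e^(−0.013·102) ≈ 0.266.

0.266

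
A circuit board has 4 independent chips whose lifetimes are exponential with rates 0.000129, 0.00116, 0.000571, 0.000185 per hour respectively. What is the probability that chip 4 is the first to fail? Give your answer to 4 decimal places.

0.0905

The time to first failure is exponential with rate Σλ = 0.000129 + 0.00116 + 0.000571 + 0.000185 = 0.002045.
P(chip 4 first) = λ_4/Σλ = 0.000185/0.002045 ≈ 0.0905.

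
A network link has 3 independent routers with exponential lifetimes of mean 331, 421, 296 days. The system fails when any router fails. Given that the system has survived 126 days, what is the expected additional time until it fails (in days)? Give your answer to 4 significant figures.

114.0

First-failure rate Σλ = 1/331 + 1/421 + 1/296 = 0.00877482.
By memorylessness the expected residual is 1/Σλ = 113.962 days, regardless of the 126 already elapsed.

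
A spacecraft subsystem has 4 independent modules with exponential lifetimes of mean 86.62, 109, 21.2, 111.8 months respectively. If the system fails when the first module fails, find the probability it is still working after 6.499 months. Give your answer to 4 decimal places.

The first failure time is exponential with rate Σλ_i = 1/86.62 + 1/109 + 1/21.2 + 1/111.8 = 0.0768333 per month.
P(min > 6.499) = e^(−0.0768333·6.499) = e^(−0.49934) ≈ 0.6069.

0.6069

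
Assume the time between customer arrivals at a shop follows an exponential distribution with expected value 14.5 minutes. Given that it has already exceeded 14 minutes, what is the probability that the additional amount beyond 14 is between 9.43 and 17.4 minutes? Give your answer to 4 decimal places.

The rate is λ = 1/14.5 = 0.0689655 per minute.
Memoryless: the residual past 14 is again Exp(λ).
P(9.43 < residual < 17.4) = e^(−λ·9.43) − e^(−λ·17.4) = 0.52187 − 0.30119 ≈ 0.2207.

0.2207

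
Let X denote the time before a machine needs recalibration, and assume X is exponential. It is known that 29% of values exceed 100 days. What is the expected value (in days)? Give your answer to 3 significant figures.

e^(−λ·100) = 0.29 ⇒ λ = −ln(0.29)/100 = 0.0123787.
Mean = 1/λ = 80.7836 days.

80.8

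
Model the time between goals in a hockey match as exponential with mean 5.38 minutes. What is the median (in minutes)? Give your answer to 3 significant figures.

The rate is λ = 1/5.38 = 0.185874 per minute.
Set 1 − e^(−λt) = 0.5, so t = −ln(0.5)/λ = 0.69315/0.185874 ≈ 3.72913 minutes.

3.73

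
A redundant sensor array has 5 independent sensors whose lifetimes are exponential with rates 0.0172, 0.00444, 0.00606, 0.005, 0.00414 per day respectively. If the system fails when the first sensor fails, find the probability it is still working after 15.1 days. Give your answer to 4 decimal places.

0.5733

The time to first failure is exponential with rate Σλ = 0.0172 + 0.00444 + 0.00606 + 0.005 + 0.00414 = 0.03684.
P(min > 15.1) = e^(−0.03684·15.1) = e^(−0.55628) ≈ 0.5733.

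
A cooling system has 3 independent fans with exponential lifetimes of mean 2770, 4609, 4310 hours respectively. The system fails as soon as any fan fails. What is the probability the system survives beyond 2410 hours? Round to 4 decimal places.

The first failure time is exponential with rate Σλ_i = 1/2770 + 1/4609 + 1/4310 = 0.000809996 per hour.
P(min > 2410) = e^(−0.000809996·2410) = e^(−1.9521) ≈ 0.1420.

0.1420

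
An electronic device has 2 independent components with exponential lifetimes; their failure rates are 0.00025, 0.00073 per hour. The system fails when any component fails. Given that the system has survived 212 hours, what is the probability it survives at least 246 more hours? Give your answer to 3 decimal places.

Time to first failure ~ Exp(Σλ) with Σλ = 0.00098.
By memorylessness, P(T > 212+246 | T > 212) = P(T > 246) = e^(−0.00098·246) ≈ 0.786.

0.786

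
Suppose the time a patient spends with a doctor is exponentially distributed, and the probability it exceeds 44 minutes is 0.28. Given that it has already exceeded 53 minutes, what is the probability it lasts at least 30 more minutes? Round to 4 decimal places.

0.4198

From e^(−λ·44) = 0.28, λ = −ln(0.28)/44 = 0.028931.
Memoryless: P(X > 53+30 | X > 53) = P(X > 30) = e^(−0.028931·30) ≈ 0.4198.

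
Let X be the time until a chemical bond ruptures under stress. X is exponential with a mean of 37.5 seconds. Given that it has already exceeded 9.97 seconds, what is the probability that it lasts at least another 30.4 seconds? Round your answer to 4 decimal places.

0.4446

The rate is λ = 1/37.5 = 0.0266667 per second.
By the memoryless property, P(X > 9.97+30.4 | X > 9.97) = P(X > 30.4).
P(X > 30.4) = e^(−0.81067) ≈ 0.4446.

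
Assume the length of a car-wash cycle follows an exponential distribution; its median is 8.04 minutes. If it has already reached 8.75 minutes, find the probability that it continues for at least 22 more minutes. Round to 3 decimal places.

0.150

For an exponential, median = ln(2)/λ, so λ = ln 2 / 8.04 = 0.0862123 per minute.
P(X > s+t | X > s) = e^(−λ(s+t))/e^(−λs) = e^(−λt), independent of s = 8.75.
P(X > 22) = e^(−1.8967) ≈ 0.150.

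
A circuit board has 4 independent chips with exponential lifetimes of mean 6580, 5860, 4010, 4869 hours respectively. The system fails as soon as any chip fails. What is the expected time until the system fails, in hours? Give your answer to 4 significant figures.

The first failure time is exponential with rate Σλ_i = 1/6580 + 1/5860 + 1/4010 + 1/4869 = 0.000777382 per hour.
E[min] = 1/Σλ = 1/0.000777382 = 1286.37 hours.

1286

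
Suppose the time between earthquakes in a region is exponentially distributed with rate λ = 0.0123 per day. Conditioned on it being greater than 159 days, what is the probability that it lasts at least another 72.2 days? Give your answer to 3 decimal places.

The exponential is memoryless, so the remaining time is again Exp(λ): the condition X > 159 is irrelevant.
P(X > 72.2) = e^(−0.88806) ≈ 0.411.

0.411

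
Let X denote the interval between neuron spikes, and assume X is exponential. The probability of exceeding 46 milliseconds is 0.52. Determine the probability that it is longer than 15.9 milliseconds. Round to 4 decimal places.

0.7977

e^(−λ·46) = 0.52 ⇒ λ = −ln(0.52)/46 = 0.0142158.
P(X > 15.9) = e^(−0.0142158·15.9) = e^(−0.22603) ≈ 0.7977.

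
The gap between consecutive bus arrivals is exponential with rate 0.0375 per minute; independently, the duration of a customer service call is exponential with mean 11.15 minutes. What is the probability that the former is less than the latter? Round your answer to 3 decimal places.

λ_1 = 0.0375, λ_2 = 1/11.15 = 0.0896861.
For independent exponentials, P(the former < the latter) = λ_1/(λ_1+λ_2) = 0.0375/0.127186 ≈ 0.295.

0.295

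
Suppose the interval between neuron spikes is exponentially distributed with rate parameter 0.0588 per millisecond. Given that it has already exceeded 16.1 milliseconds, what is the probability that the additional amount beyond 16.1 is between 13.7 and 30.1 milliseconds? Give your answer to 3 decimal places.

Memoryless: the residual past 16.1 is again Exp(λ).
P(13.7 < residual < 30.1) = e^(−λ·13.7) − e^(−λ·30.1) = 0.44684 − 0.17035 ≈ 0.276.

0.276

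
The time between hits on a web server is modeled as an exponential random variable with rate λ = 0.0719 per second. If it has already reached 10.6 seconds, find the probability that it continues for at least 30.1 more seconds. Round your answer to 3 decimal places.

0.115

P(X > s+t | X > s) = e^(−λ(s+t))/e^(−λs) = e^(−λt), independent of s = 10.6.
P(X > 30.1) = e^(−2.1642) ≈ 0.115.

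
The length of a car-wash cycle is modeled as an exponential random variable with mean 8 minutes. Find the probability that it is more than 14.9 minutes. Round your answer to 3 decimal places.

0.155

The rate is λ = 1/8 = 0.125 per minute.
P(X > 14.9) = e^(−λ·14.9) = e^(−1.8625) ≈ 0.155.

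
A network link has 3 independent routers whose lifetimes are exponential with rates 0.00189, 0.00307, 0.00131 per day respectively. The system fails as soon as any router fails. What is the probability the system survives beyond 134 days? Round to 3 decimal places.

The time to first failure is exponential with rate Σλ = 0.00189 + 0.00307 + 0.00131 = 0.00627.
P(min > 134) = e^(−0.00627·134) = e^(−0.84018) ≈ 0.432.

0.432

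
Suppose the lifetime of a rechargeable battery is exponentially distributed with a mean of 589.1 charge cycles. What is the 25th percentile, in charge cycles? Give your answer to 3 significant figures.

The rate is λ = 1/589.1 = 0.0016975 per charge cycle.
Set 1 − e^(−λt) = 0.25, so t = −ln(0.75)/λ = 0.28768/0.0016975 ≈ 169.474 charge cycles.

169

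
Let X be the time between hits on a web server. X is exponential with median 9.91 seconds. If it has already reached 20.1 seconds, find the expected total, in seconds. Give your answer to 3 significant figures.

For an exponential, median = ln(2)/λ, so λ = ln 2 / 9.91 = 0.0699442 per second.
By memorylessness, E[X | X > 20.1] = 20.1 + 1/λ = 20.1 + 14.2971 = 34.3971 seconds.

34.4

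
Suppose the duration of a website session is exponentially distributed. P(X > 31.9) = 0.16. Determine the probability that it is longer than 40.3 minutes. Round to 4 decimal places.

0.0988

e^(−λ·31.9) = 0.16 ⇒ λ = −ln(0.16)/31.9 = 0.0574477.
P(X > 40.3) = e^(−0.0574477·40.3) = e^(−2.3151) ≈ 0.0988.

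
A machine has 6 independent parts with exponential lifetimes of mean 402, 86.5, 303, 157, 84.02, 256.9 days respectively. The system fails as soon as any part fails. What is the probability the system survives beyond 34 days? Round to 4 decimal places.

0.2610

The first failure time is exponential with rate Σλ_i = 1/402 + 1/86.5 + 1/303 + 1/157 + 1/84.02 + 1/256.9 = 0.0395125 per day.
P(min > 34) = e^(−0.0395125·34) = e^(−1.3434) ≈ 0.2610.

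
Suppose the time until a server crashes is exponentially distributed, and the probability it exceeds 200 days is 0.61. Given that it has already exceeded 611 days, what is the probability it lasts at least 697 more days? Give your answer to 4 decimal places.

From e^(−λ·200) = 0.61, λ = −ln(0.61)/200 = 0.00247148.
Memoryless: P(X > 611+697 | X > 611) = P(X > 697) = e^(−0.00247148·697) ≈ 0.1786.

0.1786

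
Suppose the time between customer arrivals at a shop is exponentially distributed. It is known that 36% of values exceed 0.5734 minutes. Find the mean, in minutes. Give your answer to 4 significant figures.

e^(−λ·0.5734) = 0.36 ⇒ λ = −ln(0.36)/0.5734 = 1.78174.
Mean = 1/λ = 0.561248 minutes.

0.5612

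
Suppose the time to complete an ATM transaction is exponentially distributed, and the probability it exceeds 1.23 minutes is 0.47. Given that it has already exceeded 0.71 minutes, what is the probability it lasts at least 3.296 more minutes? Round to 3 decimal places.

From e^(−λ·1.23) = 0.47, λ = −ln(0.47)/1.23 = 0.613839.
Memoryless: P(X > 0.71+3.296 | X > 0.71) = P(X > 3.296) = e^(−0.613839·3.296) ≈ 0.132.

0.132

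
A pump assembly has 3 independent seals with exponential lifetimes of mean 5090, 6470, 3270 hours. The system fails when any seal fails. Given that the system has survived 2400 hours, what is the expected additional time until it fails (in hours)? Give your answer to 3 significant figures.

First-failure rate Σλ = 1/5090 + 1/6470 + 1/3270 = 0.000656834.
By memorylessness the expected residual is 1/Σλ = 1522.46 hours, regardless of the 2400 already elapsed.

1520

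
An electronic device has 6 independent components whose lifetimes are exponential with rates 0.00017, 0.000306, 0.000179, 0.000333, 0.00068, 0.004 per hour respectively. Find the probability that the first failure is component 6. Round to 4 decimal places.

0.7057

The time to first failure is exponential with rate Σλ = 0.00017 + 0.000306 + 0.000179 + 0.000333 + 0.00068 + 0.004 = 0.005668.
P(component 6 first) = λ_6/Σλ = 0.004/0.005668 ≈ 0.7057.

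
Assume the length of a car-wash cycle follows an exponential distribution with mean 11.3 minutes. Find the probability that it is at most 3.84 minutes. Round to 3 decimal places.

The rate is λ = 1/11.3 = 0.0884956 per minute.
P(X ≤ 3.84) = 1 − e^(−λ·3.84) = 1 − e^(−0.33982) ≈ 0.288.

0.288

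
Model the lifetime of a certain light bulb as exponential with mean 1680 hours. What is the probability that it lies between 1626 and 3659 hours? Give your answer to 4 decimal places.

The rate is λ = 1/1680 = 0.000595238 per hour.
P(1626 < X < 3659) = e^(−λ·1626) − e^(−λ·3659) = 0.37990 − 0.11327 ≈ 0.2666.

0.2666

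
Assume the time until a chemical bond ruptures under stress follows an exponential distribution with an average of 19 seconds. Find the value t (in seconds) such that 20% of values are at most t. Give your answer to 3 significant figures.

4.24

The rate is λ = 1/19 = 0.0526316 per second.
Set 1 − e^(−λt) = 0.2, so t = −ln(0.8)/λ = 0.22314/0.0526316 ≈ 4.23973 seconds.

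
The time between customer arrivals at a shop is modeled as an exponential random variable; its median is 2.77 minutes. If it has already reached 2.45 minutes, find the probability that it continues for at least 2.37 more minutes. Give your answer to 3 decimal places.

0.553

For an exponential, median = ln(2)/λ, so λ = ln 2 / 2.77 = 0.250234 per minute.
P(X > s+t | X > s) = e^(−λ(s+t))/e^(−λs) = e^(−λt), independent of s = 2.45.
P(X > 2.37) = e^(−0.59305) ≈ 0.553.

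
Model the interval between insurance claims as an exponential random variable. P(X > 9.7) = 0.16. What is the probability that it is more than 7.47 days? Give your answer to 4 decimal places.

0.2438

e^(−λ·9.7) = 0.16 ⇒ λ = −ln(0.16)/9.7 = 0.188926.
P(X > 7.47) = e^(−0.188926·7.47) = e^(−1.4113) ≈ 0.2438.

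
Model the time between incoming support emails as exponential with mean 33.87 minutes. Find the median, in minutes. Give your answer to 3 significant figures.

The rate is λ = 1/33.87 = 0.0295247 per minute.
Set 1 − e^(−λt) = 0.5, so t = −ln(0.5)/λ = 0.69315/0.0295247 ≈ 23.4769 minutes.

23.5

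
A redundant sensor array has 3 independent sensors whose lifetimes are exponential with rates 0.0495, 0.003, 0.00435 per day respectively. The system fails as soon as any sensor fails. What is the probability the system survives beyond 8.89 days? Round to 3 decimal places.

0.603

The time to first failure is exponential with rate Σλ = 0.0495 + 0.003 + 0.00435 = 0.05685.
P(min > 8.89) = e^(−0.05685·8.89) = e^(−0.5054) ≈ 0.603.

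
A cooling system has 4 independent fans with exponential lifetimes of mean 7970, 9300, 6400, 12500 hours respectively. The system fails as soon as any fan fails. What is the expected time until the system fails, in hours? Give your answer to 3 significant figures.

2130

The first failure time is exponential with rate Σλ_i = 1/7970 + 1/9300 + 1/6400 + 1/12500 = 0.000469247 per hour.
E[min] = 1/Σλ = 1/0.000469247 = 2131.07 hours.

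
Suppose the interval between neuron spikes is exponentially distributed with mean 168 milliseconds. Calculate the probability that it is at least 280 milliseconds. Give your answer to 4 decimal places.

0.1889

The rate is λ = 1/168 = 0.00595238 per millisecond.
P(X > 280) = e^(−λ·280) = e^(−1.6667) ≈ 0.1889.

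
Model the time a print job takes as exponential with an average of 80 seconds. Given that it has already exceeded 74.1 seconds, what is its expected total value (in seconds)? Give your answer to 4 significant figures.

154.1

The rate is λ = 1/80 = 0.0125 per second.
By memorylessness, E[X | X > 74.1] = 74.1 + 1/λ = 74.1 + 80 = 154.1 seconds.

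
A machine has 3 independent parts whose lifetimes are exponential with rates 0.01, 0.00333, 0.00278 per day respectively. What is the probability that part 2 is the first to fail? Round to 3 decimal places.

0.207

The time to first failure is exponential with rate Σλ = 0.01 + 0.00333 + 0.00278 = 0.01611.
P(part 2 first) = λ_2/Σλ = 0.00333/0.01611 ≈ 0.207.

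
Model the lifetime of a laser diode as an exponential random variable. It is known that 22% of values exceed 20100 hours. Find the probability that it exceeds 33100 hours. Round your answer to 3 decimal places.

0.083

e^(−λ·20100) = 0.22 ⇒ λ = −ln(0.22)/20100 = 0.0000753297.
P(X > 33100) = e^(−0.0000753297·33100) = e^(−2.4934) ≈ 0.083.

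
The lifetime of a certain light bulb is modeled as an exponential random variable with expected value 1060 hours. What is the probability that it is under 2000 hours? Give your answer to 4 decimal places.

0.8484

The rate is λ = 1/1060 = 0.000943396 per hour.
P(X ≤ 2000) = 1 − e^(−λ·2000) = 1 − e^(−1.8868) ≈ 0.8484.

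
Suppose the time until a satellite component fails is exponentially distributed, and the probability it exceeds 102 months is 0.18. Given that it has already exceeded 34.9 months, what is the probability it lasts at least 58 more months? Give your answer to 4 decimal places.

From e^(−λ·102) = 0.18, λ = −ln(0.18)/102 = 0.0168117.
Memoryless: P(X > 34.9+58 | X > 34.9) = P(X > 58) = e^(−0.0168117·58) ≈ 0.3772.

0.3772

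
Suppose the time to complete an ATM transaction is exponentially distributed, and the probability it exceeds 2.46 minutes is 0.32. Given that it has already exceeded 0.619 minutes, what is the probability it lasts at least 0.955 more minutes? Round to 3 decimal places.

From e^(−λ·2.46) = 0.32, λ = −ln(0.32)/2.46 = 0.463185.
Memoryless: P(X > 0.619+0.955 | X > 0.619) = P(X > 0.955) = e^(−0.463185·0.955) ≈ 0.643.

0.643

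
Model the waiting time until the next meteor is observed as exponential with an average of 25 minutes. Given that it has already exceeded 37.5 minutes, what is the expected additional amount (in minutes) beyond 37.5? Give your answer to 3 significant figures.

25.0

The rate is λ = 1/25 = 0.04 per minute.
By memorylessness, the remaining amount past any threshold is again Exp(λ) with mean 1/λ = 25 minutes.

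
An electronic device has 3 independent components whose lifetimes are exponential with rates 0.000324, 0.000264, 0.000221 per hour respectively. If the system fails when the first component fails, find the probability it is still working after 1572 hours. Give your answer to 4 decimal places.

0.2803

The time to first failure is exponential with rate Σλ = 0.000324 + 0.000264 + 0.000221 = 0.000809.
P(min > 1572) = e^(−0.000809·1572) = e^(−1.2717) ≈ 0.2803.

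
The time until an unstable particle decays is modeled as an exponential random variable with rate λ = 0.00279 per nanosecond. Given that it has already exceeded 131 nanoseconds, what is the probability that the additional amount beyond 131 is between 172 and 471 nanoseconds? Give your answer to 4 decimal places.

0.3501

Memoryless: the residual past 131 is again Exp(λ).
P(172 < residual < 471) = e^(−λ·172) − e^(−λ·471) = 0.61886 − 0.26872 ≈ 0.3501.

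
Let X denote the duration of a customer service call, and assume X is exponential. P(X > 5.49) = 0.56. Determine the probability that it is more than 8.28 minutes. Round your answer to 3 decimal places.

e^(−λ·5.49) = 0.56 ⇒ λ = −ln(0.56)/5.49 = 0.105614.
P(X > 8.28) = e^(−0.105614·8.28) = e^(−0.87448) ≈ 0.417.

0.417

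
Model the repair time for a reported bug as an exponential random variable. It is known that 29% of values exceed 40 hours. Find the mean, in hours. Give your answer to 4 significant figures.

e^(−λ·40) = 0.29 ⇒ λ = −ln(0.29)/40 = 0.0309469.
Mean = 1/λ = 32.3135 hours.

32.31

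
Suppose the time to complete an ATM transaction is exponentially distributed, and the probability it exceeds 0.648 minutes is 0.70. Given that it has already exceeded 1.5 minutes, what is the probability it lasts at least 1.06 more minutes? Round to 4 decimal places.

From e^(−λ·0.648) = 0.70, λ = −ln(0.70)/0.648 = 0.550424.
Memoryless: P(X > 1.5+1.06 | X > 1.5) = P(X > 1.06) = e^(−0.550424·1.06) ≈ 0.5580.

0.5580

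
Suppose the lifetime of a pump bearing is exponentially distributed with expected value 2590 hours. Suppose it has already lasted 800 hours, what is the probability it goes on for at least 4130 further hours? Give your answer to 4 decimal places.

The rate is λ = 1/2590 = 0.0003861 per hour.
By the memoryless property, P(X > 800+4130 | X > 800) = P(X > 4130).
P(X > 4130) = e^(−1.5946) ≈ 0.2030.

0.2030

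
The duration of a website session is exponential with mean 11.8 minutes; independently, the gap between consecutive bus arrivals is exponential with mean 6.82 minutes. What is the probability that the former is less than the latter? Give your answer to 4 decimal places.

λ_1 = 1/11.8 = 0.0847458, λ_2 = 1/6.82 = 0.146628.
For independent exponentials, P(the former < the latter) = λ_1/(λ_1+λ_2) = 0.0847458/0.231373 ≈ 0.3663.

0.3663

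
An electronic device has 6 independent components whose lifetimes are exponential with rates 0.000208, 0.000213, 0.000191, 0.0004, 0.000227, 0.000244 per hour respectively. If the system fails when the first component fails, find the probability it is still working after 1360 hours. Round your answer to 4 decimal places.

0.1331

The time to first failure is exponential with rate Σλ = 0.000208 + 0.000213 + 0.000191 + 0.0004 + 0.000227 + 0.000244 = 0.001483.
P(min > 1360) = e^(−0.001483·1360) = e^(−2.0169) ≈ 0.1331.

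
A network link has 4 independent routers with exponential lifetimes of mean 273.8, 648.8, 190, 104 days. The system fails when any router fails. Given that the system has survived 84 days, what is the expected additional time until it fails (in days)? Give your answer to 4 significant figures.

First-failure rate Σλ = 1/273.8 + 1/648.8 + 1/190 + 1/104 = 0.0200722.
By memorylessness the expected residual is 1/Σλ = 49.8203 days, regardless of the 84 already elapsed.

49.82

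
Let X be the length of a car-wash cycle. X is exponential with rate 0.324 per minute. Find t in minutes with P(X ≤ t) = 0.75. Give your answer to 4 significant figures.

4.279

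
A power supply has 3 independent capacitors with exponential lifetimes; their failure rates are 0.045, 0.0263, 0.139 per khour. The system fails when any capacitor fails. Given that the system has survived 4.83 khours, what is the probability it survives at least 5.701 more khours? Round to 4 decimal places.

Time to first failure ~ Exp(Σλ) with Σλ = 0.2103.
By memorylessness, P(T > 4.83+5.701 | T > 4.83) = P(T > 5.701) = e^(−0.2103·5.701) ≈ 0.3015.

0.3015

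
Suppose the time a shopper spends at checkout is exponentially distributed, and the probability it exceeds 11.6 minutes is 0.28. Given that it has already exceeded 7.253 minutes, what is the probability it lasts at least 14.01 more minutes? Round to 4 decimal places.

0.2149

From e^(−λ·11.6) = 0.28, λ = −ln(0.28)/11.6 = 0.109738.
Memoryless: P(X > 7.253+14.01 | X > 7.253) = P(X > 14.01) = e^(−0.109738·14.01) ≈ 0.2149.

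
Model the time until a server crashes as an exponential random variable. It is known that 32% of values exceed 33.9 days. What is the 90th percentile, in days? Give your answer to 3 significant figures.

e^(−λ·33.9) = 0.32 ⇒ λ = −ln(0.32)/33.9 = 0.0336116.
90th percentile: 1 − e^(−λt) = 0.9, t = −ln(0.1)/λ = 68.5056 days.

68.5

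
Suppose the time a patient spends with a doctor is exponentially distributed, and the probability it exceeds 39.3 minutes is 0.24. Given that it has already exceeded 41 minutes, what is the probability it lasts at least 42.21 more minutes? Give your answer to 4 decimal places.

From e^(−λ·39.3) = 0.24, λ = −ln(0.24)/39.3 = 0.0363134.
Memoryless: P(X > 41+42.21 | X > 41) = P(X > 42.21) = e^(−0.0363134·42.21) ≈ 0.2159.

0.2159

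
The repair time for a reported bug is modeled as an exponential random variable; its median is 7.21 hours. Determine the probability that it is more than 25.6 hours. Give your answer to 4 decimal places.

For an exponential, median = ln(2)/λ, so λ = ln 2 / 7.21 = 0.0961369 per hour.
P(X > 25.6) = e^(−λ·25.6) = e^(−2.4611) ≈ 0.0853.

0.0853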